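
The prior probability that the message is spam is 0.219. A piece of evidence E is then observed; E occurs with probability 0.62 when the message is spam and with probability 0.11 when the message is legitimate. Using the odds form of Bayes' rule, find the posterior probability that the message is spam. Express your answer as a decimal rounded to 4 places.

Posterior probability ≈ 0.6125

Prior odds = 0.219/(1−0.219) = 0.28041. In log-odds, ln(0.28041) = -1.2715.
Add log likelihood ratio: ln(5.6364) = 1.7292.
Posterior log-odds = 0.45774, so posterior odds = exp(0.45774) = 1.5805. Converting, P(H|E) = 1.5805/2.5805 = 0.6125.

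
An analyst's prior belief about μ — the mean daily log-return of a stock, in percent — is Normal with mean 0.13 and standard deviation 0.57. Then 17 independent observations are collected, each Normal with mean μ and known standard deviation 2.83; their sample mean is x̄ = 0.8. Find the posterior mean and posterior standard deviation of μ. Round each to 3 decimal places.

With known σ, the Normal prior is conjugate. Weight on the data is w = (n/σ²)/(n/σ² + 1/τ₀²) = 2.12264/(2.12264+3.07787) = 0.40816.
Posterior mean = w·x̄ + (1−w)·μ₀ = 0.40816·0.8 + 0.59184·0.13 = 0.403. Posterior variance = 1/(2.12264+3.07787) = 0.192289, so SD = 0.439.

Posterior mean ≈ 0.403; posterior SD ≈ 0.439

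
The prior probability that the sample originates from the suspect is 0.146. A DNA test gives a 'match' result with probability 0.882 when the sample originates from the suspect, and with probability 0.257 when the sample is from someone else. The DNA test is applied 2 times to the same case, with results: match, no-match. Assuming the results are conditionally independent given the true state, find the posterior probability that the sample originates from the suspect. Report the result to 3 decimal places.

Let H be the event that the sample originates from the suspect; start with P(H) = 0.146. P('match'|H) = 0.882, P('match'|¬H) = 0.257.
Update on result 1 ('match'): P(H) ← 0.882·0.1460 / (0.882·0.1460 + 0.257·0.8540) = 0.12877/0.34825 = 0.3698.
Update on result 2 ('no-match'): P(H) ← 0.118·0.3698 / (0.118·0.3698 + 0.743·0.6302) = 0.043633/0.51189 = 0.0852.

Posterior P(H) ≈ 0.085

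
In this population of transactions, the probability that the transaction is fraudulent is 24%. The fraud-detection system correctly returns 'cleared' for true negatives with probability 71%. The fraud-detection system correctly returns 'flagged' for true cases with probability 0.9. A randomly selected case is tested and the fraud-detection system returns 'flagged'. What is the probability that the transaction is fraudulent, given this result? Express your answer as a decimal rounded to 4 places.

Write H for 'the transaction is fraudulent'. Prior odds H:¬H = 0.24/0.76 = 0.31579. For the 'flagged' outcome, the likelihood ratio is 0.9/0.29 = 3.1034.
Posterior odds = 0.31579 × 3.1034 = 0.98004, so P(H|E) = 0.98004/(1+0.98004) = 0.4950.

P(H | E) ≈ 0.4950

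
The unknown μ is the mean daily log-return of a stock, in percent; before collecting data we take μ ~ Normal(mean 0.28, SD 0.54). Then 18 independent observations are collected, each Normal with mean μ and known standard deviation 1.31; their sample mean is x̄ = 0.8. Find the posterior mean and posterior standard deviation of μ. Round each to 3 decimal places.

Prior precision 1/τ₀² = 1/0.54² = 3.42936; data precision n/σ² = 18/1.31² = 10.4889.
Posterior precision = 3.42936 + 10.4889 = 13.9183, giving posterior SD = 1/√13.9183 = 0.268.
Posterior mean = (3.42936·0.28 + 10.4889·0.8) / 13.9183 = 0.672.

Posterior mean ≈ 0.672; posterior SD ≈ 0.268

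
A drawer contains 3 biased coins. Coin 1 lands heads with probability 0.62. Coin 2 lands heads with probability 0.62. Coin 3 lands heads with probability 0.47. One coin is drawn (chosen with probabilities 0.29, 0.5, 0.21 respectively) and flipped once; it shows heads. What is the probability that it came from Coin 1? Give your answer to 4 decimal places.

Tabulate prior·likelihood by source: [1] prior 0.29, lik 0.62, product 0.1798; [2] prior 0.5, lik 0.62, product 0.3100; [3] prior 0.21, lik 0.47, product 0.09870.
Normalizing constant = 0.58850; the posterior for Coin 1 is its product over the sum, 0.1798/0.58850 = 0.3055.

Posterior probability ≈ 0.3055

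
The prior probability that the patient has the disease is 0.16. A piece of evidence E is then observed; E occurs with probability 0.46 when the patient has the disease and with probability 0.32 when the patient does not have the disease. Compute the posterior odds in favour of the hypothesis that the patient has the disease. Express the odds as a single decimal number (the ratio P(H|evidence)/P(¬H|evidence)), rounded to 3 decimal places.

Posterior odds ≈ 0.274

Prior odds = 0.16/(1−0.16) = 0.19048.
Likelihood ratio for E = 0.46/0.32 = 1.4375.
Posterior odds = prior odds × LR = 0.27381.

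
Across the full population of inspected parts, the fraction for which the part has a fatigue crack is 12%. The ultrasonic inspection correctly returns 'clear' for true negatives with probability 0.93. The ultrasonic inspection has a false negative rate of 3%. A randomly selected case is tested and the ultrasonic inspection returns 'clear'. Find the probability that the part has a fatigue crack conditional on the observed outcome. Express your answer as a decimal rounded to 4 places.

P(H | E) ≈ 0.0044

Let H be the event that the part has a fatigue crack. P(H) = 0.12, so P(¬H) = 0.88. With E the 'clear' result, P(E|H) = 0.03 and P(E|¬H) = 0.93.
P(E) = 0.03·0.12 + 0.93·0.88 = 0.0036000 + 0.81840 = 0.82200.
By Bayes' theorem, P(H|E) = 0.0036000 / 0.82200 = 0.0044.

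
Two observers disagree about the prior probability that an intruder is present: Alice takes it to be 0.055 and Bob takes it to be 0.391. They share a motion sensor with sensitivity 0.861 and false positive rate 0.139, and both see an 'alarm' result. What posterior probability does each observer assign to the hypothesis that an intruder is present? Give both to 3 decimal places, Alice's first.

Alice: 0.265; Bob: 0.799

The likelihood ratio for an 'alarm' result is 0.861/0.139 = 6.1942.
Alice: prior odds 0.055/0.945 = 0.058201; posterior odds 0.36051; posterior probability 0.265.
Bob: prior odds 0.391/0.609 = 0.64204; posterior odds 3.9769; posterior probability 0.799.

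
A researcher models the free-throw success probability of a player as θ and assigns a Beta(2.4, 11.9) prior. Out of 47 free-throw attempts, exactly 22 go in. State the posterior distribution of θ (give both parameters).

Observing 22 successes and 25 failures updates Beta(2.4, 11.9) by adding the success and failure counts to the two shape parameters: α = 2.4+22 = 24.4, β = 11.9+25 = 36.9.

Posterior: Beta(24.4, 36.9)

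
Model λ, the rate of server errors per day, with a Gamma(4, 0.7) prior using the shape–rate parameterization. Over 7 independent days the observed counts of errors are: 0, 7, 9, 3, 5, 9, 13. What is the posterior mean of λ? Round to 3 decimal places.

The Poisson likelihood adds the total count to the shape and the number of exposure periods to the rate. Here ∑xᵢ = 46 and n = 7, so shape 4→50 and rate 0.7→7.7.
E[λ | data] = 50/7.7 = 6.494.

Posterior mean ≈ 6.494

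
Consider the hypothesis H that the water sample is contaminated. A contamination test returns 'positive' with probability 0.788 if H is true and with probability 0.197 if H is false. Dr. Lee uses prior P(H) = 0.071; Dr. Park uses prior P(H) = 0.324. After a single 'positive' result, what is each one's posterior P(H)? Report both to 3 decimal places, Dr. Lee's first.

Dr. Lee: 0.234; Dr. Park: 0.657

The likelihood ratio for a 'positive' result is 0.788/0.197 = 4.0000.
Dr. Lee: prior odds 0.071/0.929 = 0.076426; posterior odds 0.30571; posterior probability 0.234.
Dr. Park: prior odds 0.324/0.676 = 0.47929; posterior odds 1.9172; posterior probability 0.657.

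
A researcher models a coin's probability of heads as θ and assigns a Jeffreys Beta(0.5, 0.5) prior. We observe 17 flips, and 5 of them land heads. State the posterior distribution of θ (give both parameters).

Posterior: Beta(5.5, 12.5)

Observing 5 successes and 12 failures updates Beta(0.5, 0.5) by adding the success and failure counts to the two shape parameters: α = 0.5+5 = 5.5, β = 0.5+12 = 12.5.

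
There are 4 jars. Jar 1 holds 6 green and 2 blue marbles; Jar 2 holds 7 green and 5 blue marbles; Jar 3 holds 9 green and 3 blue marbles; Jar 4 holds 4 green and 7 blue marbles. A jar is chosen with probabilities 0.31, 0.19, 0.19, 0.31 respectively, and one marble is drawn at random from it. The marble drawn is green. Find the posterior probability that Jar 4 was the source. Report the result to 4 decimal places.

Tabulate prior·likelihood by source: [1] prior 0.31, lik 0.75, product 0.2325; [2] prior 0.19, lik 0.5833, product 0.1108; [3] prior 0.19, lik 0.75, product 0.1425; [4] prior 0.31, lik 0.3636, product 0.1127.
Normalizing constant = 0.59856; the posterior for Jar 4 is its product over the sum, 0.1127/0.59856 = 0.1883.

Posterior probability ≈ 0.1883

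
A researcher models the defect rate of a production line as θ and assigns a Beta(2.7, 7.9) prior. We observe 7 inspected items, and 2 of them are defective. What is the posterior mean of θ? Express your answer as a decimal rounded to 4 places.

The binomial likelihood is conjugate to the Beta prior: with 2 successes and 5 failures, the posterior is Beta(2.7+2, 7.9+5) = Beta(4.7, 12.9).
E[θ | data] = 4.7/(4.7+12.9) = 0.2670.

Posterior mean ≈ 0.2670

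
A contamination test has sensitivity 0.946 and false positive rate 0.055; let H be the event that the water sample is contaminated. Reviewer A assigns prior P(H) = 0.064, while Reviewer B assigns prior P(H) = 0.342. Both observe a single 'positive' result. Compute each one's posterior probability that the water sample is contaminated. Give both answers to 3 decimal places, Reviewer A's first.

The likelihood ratio for a 'positive' result is 0.946/0.055 = 17.200.
Reviewer A: prior odds 0.064/0.936 = 0.068376; posterior odds 1.1761; posterior probability 0.540.
Reviewer B: prior odds 0.342/0.658 = 0.51976; posterior odds 8.9398; posterior probability 0.899.

Reviewer A: 0.540; Reviewer B: 0.899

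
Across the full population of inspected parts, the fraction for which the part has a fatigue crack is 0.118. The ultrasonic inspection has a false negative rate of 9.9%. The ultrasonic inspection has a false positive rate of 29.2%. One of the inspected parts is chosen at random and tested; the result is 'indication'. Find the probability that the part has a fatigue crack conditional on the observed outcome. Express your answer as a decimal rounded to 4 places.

P(H | E) ≈ 0.2922

Write H for 'the part has a fatigue crack'. Prior odds H:¬H = 0.118/0.882 = 0.13379. For the 'indication' outcome, the likelihood ratio is 0.901/0.292 = 3.0856.
Posterior odds = 0.13379 × 3.0856 = 0.41281, so P(H|E) = 0.41281/(1+0.41281) = 0.2922.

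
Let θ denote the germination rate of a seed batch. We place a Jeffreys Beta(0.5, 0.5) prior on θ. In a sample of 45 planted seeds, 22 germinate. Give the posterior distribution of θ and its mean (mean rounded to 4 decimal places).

Posterior: Beta(22.5, 23.5); mean ≈ 0.4891

Observing 22 successes and 23 failures updates Beta(0.5, 0.5) by adding the success and failure counts to the two shape parameters: α = 0.5+22 = 22.5, β = 0.5+23 = 23.5.
Posterior mean = α/(α+β) = 22.5/46 = 0.4891.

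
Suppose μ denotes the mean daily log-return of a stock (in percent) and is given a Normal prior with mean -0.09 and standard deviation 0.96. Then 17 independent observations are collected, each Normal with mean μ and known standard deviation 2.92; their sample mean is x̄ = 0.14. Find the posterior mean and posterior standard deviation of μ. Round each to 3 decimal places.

Prior precision 1/τ₀² = 1/0.96² = 1.08507; data precision n/σ² = 17/2.92² = 1.99381.
Posterior precision = 1.08507 + 1.99381 = 3.07888, giving posterior SD = 1/√3.07888 = 0.570.
Posterior mean = (1.08507·-0.09 + 1.99381·0.14) / 3.07888 = 0.059.

Posterior mean ≈ 0.059; posterior SD ≈ 0.570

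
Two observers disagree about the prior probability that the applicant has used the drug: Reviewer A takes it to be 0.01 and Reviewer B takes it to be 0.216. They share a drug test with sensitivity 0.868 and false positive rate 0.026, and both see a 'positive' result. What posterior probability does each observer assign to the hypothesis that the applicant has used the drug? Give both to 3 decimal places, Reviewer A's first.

P('+'|H) = 0.868, P('+'|¬H) = 0.026.
Reviewer A: numerator 0.868·0.01 = 0.0086800; evidence = 0.0086800+0.026·0.99 = 0.034420; posterior = 0.252.
Reviewer B: numerator 0.868·0.216 = 0.18749; evidence = 0.18749+0.026·0.784 = 0.20787; posterior = 0.902.

Reviewer A: 0.252; Reviewer B: 0.902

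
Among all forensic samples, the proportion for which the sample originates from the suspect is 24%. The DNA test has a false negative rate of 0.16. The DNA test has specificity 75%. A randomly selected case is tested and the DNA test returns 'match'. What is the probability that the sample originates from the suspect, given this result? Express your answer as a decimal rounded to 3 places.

P(H | E) ≈ 0.515

Write H for 'the sample originates from the suspect'. Prior odds H:¬H = 0.24/0.76 = 0.31579. For the 'match' outcome, the likelihood ratio is 0.84/0.25 = 3.3600.
Posterior odds = 0.31579 × 3.3600 = 1.0611, so P(H|E) = 1.0611/(1+1.0611) = 0.515.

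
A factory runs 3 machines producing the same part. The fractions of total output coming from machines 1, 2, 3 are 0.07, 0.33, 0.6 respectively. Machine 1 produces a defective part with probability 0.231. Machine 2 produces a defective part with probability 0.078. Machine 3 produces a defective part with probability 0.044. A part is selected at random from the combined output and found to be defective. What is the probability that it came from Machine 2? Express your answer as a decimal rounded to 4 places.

Tabulate prior·likelihood by source: [1] prior 0.07, lik 0.231, product 0.01617; [2] prior 0.33, lik 0.078, product 0.02574; [3] prior 0.6, lik 0.044, product 0.02640.
Normalizing constant = 0.068310; the posterior for Machine 2 is its product over the sum, 0.02574/0.068310 = 0.3768.

Posterior probability ≈ 0.3768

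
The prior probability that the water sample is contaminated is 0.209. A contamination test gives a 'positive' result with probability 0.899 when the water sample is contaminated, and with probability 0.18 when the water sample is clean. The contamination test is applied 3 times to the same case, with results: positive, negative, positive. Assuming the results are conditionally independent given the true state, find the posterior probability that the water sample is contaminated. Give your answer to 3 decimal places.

Posterior P(H) ≈ 0.448

With H the event that the water sample is contaminated, the joint likelihood of the observed sequence is P(data|H) = 0.899·0.101·0.899 = 0.081628 and P(data|¬H) = 0.18·0.82·0.18 = 0.026568.
Bayes: P(H|data) = 0.209·0.081628 / (0.209·0.081628 + 0.791·0.026568) = 0.017060/0.038076 = 0.4481.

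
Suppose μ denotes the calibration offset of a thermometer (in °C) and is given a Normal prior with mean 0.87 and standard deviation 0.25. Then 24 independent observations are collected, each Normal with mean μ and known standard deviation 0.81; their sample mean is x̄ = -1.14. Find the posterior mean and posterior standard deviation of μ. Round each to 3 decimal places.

Posterior mean ≈ -0.528; posterior SD ≈ 0.138

With known σ, the Normal prior is conjugate. Weight on the data is w = (n/σ²)/(n/σ² + 1/τ₀²) = 36.5798/(36.5798+16.0000) = 0.69570.
Posterior mean = w·x̄ + (1−w)·μ₀ = 0.69570·-1.14 + 0.30430·0.87 = -0.528. Posterior variance = 1/(36.5798+16.0000) = 0.0190187, so SD = 0.138.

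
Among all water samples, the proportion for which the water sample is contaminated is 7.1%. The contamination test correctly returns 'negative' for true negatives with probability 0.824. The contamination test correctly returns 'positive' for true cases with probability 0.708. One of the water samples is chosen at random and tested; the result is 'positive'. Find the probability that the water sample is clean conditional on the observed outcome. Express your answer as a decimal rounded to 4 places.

Write H for 'the water sample is contaminated'. Prior odds H:¬H = 0.071/0.929 = 0.076426. For the 'positive' outcome, the likelihood ratio is 0.708/0.176 = 4.0227.
Posterior odds = 0.076426 × 4.0227 = 0.30744, so P(H|E) = 0.30744/(1+0.30744) = 0.2351. Then P(¬H|E) = 1 − 0.2351 = 0.7649.

P(¬H | E) ≈ 0.7649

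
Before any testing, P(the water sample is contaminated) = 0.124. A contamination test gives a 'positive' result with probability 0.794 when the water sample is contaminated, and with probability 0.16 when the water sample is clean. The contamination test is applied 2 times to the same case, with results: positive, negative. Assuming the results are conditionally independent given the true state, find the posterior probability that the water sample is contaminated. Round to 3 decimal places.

Posterior P(H) ≈ 0.147

With H the event that the water sample is contaminated, the joint likelihood of the observed sequence is P(data|H) = 0.794·0.206 = 0.16356 and P(data|¬H) = 0.16·0.84 = 0.13440.
Bayes: P(H|data) = 0.124·0.16356 / (0.124·0.16356 + 0.876·0.13440) = 0.020282/0.13802 = 0.1470.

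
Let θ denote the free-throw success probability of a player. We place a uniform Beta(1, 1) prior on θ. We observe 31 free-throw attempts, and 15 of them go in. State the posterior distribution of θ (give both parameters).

Observing 15 successes and 16 failures updates Beta(1, 1) by adding the success and failure counts to the two shape parameters: α = 1+15 = 16, β = 1+16 = 17.

Posterior: Beta(16, 17)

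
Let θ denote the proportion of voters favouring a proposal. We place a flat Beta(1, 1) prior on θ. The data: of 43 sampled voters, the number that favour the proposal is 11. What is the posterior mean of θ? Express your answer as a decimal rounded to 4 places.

Observing 11 successes and 32 failures updates Beta(1, 1) by adding the success and failure counts to the two shape parameters: α = 1+11 = 12, β = 1+32 = 33.
Posterior mean = α/(α+β) = 12/45 = 0.2667.

Posterior mean ≈ 0.2667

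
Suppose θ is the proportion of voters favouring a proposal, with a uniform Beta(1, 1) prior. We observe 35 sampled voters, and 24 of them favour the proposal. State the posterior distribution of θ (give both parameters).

Posterior: Beta(25, 12)

The binomial likelihood is conjugate to the Beta prior: with 24 successes and 11 failures, the posterior is Beta(1+24, 1+11) = Beta(25, 12).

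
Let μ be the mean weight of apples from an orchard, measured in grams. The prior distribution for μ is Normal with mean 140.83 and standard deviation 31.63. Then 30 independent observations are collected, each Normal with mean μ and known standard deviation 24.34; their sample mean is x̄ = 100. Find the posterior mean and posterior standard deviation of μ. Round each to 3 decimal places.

Prior precision 1/τ₀² = 1/31.63² = 0.00099954; data precision n/σ² = 30/24.34² = 0.0506384.
Posterior precision = 0.00099954 + 0.0506384 = 0.0516380, giving posterior SD = 1/√0.0516380 = 4.401.
Posterior mean = (0.00099954·140.83 + 0.0506384·100) / 0.0516380 = 100.790.

Posterior mean ≈ 100.790; posterior SD ≈ 4.401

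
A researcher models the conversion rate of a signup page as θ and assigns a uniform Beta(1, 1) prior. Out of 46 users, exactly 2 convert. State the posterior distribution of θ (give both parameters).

The binomial likelihood is conjugate to the Beta prior: with 2 successes and 44 failures, the posterior is Beta(1+2, 1+44) = Beta(3, 45).

Posterior: Beta(3, 45)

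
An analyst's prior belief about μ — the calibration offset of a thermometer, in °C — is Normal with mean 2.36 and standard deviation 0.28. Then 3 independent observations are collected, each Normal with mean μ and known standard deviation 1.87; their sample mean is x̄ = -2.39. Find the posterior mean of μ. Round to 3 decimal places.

Prior precision 1/τ₀² = 1/0.28² = 12.7551; data precision n/σ² = 3/1.87² = 0.857903.
Posterior precision = 12.7551 + 0.857903 = 13.6130.
Posterior mean = (12.7551·2.36 + 0.857903·-2.39) / 13.6130 = 2.061.

Posterior mean ≈ 2.061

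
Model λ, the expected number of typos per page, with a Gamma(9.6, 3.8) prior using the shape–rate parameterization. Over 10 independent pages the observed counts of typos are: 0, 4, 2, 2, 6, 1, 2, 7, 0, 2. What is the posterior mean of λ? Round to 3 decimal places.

The Poisson likelihood adds the total count to the shape and the number of exposure periods to the rate. Here ∑xᵢ = 26 and n = 10, so shape 9.6→35.6 and rate 3.8→13.8.
E[λ | data] = 35.6/13.8 = 2.580.

Posterior mean ≈ 2.580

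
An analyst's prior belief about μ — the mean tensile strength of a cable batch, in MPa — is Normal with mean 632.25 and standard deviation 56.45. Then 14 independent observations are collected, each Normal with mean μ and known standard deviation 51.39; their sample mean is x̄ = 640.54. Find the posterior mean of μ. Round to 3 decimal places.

With known σ, the Normal prior is conjugate. Weight on the data is w = (n/σ²)/(n/σ² + 1/τ₀²) = 0.00530116/(0.00530116+0.00031381) = 0.94411.
Posterior mean = w·x̄ + (1−w)·μ₀ = 0.94411·640.54 + 0.055889·632.25 = 640.077.

Posterior mean ≈ 640.077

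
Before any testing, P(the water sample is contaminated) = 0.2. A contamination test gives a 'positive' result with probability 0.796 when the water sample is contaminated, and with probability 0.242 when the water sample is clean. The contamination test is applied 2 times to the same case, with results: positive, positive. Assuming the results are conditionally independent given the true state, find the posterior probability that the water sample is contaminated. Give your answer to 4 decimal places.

Let H be the event that the water sample is contaminated; start with P(H) = 0.2. P('positive'|H) = 0.796, P('positive'|¬H) = 0.242.
Update on result 1 ('positive'): P(H) ← 0.796·0.2000 / (0.796·0.2000 + 0.242·0.8000) = 0.15920/0.35280 = 0.4512.
Update on result 2 ('positive'): P(H) ← 0.796·0.4512 / (0.796·0.4512 + 0.242·0.5488) = 0.35919/0.49199 = 0.7301.

Posterior P(H) ≈ 0.7301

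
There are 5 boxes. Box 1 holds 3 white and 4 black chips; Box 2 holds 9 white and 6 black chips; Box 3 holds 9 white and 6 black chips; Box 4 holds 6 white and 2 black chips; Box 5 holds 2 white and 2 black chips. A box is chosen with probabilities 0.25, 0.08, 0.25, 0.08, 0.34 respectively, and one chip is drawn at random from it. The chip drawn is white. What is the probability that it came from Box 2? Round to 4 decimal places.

Posterior probability ≈ 0.0897

Tabulate prior·likelihood by source: [1] prior 0.25, lik 0.4286, product 0.1071; [2] prior 0.08, lik 0.6, product 0.04800; [3] prior 0.25, lik 0.6, product 0.1500; [4] prior 0.08, lik 0.75, product 0.06000; [5] prior 0.34, lik 0.5, product 0.1700.
Normalizing constant = 0.53514; the posterior for Box 2 is its product over the sum, 0.04800/0.53514 = 0.0897.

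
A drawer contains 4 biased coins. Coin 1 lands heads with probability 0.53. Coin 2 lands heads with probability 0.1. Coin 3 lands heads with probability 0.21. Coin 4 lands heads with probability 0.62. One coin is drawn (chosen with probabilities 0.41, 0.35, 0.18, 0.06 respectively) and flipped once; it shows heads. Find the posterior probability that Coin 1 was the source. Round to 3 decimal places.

Tabulate prior·likelihood by source: [1] prior 0.41, lik 0.53, product 0.2173; [2] prior 0.35, lik 0.1, product 0.03500; [3] prior 0.18, lik 0.21, product 0.03780; [4] prior 0.06, lik 0.62, product 0.03720.
Normalizing constant = 0.32730; the posterior for Coin 1 is its product over the sum, 0.2173/0.32730 = 0.664.

Posterior probability ≈ 0.664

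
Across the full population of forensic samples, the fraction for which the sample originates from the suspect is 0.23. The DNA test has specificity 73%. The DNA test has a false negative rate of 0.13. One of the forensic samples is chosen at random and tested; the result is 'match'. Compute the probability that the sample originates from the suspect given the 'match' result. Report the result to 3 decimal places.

Let H be the event that the sample originates from the suspect. P(H) = 0.23, so P(¬H) = 0.77. With E the 'match' result, P(E|H) = 0.87 and P(E|¬H) = 0.27.
P(E) = 0.87·0.23 + 0.27·0.77 = 0.20010 + 0.20790 = 0.40800.
By Bayes' theorem, P(H|E) = 0.20010 / 0.40800 = 0.490.

P(H | E) ≈ 0.490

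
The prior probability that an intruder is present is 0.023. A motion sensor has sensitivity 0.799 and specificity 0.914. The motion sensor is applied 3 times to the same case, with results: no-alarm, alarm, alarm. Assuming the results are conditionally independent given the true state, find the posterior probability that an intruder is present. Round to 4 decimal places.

Posterior P(H) ≈ 0.3089

With H the event that an intruder is present, the joint likelihood of the observed sequence is P(data|H) = 0.201·0.799·0.799 = 0.12832 and P(data|¬H) = 0.914·0.086·0.086 = 0.0067599.
Bayes: P(H|data) = 0.023·0.12832 / (0.023·0.12832 + 0.977·0.0067599) = 0.0029513/0.0095558 = 0.3089.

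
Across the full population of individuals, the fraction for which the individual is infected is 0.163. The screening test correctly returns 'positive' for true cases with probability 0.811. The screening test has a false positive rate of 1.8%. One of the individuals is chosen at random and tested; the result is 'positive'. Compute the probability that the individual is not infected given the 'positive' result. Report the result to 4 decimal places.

Write H for 'the individual is infected'. Prior odds H:¬H = 0.163/0.837 = 0.19474. For the 'positive' outcome, the likelihood ratio is 0.811/0.018 = 45.056.
Posterior odds = 0.19474 × 45.056 = 8.7743, so P(H|E) = 8.7743/(1+8.7743) = 0.8977. Then P(¬H|E) = 1 − 0.8977 = 0.1023.

P(¬H | E) ≈ 0.1023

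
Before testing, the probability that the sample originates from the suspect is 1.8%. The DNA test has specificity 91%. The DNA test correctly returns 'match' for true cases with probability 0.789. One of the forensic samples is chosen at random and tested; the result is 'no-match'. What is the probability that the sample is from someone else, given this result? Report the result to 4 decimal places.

Write H for 'the sample originates from the suspect'. Prior odds H:¬H = 0.018/0.982 = 0.018330. For the 'no-match' outcome, the likelihood ratio is 0.211/0.91 = 0.23187.
Posterior odds = 0.018330 × 0.23187 = 0.0042501, so P(H|E) = 0.0042501/(1+0.0042501) = 0.0042. Then P(¬H|E) = 1 − 0.0042 = 0.9958.

P(¬H | E) ≈ 0.9958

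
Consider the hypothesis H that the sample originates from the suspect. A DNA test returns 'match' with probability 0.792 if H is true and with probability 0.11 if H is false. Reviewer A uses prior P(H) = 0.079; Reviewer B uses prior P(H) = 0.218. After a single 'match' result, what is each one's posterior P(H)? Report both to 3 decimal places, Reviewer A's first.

Reviewer A: 0.382; Reviewer B: 0.667

The likelihood ratio for a 'match' result is 0.792/0.11 = 7.2000.
Reviewer A: prior odds 0.079/0.921 = 0.085776; posterior odds 0.61759; posterior probability 0.382.
Reviewer B: prior odds 0.218/0.782 = 0.27877; posterior odds 2.0072; posterior probability 0.667.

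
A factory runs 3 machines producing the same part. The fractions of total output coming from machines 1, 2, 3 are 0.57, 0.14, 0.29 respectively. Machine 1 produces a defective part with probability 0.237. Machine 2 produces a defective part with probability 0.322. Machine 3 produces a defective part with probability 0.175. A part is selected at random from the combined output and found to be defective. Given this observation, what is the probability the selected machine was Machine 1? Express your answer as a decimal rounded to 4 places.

Posterior probability ≈ 0.5850

Tabulate prior·likelihood by source: [1] prior 0.57, lik 0.237, product 0.1351; [2] prior 0.14, lik 0.322, product 0.04508; [3] prior 0.29, lik 0.175, product 0.05075.
Normalizing constant = 0.23092; the posterior for Machine 1 is its product over the sum, 0.1351/0.23092 = 0.5850.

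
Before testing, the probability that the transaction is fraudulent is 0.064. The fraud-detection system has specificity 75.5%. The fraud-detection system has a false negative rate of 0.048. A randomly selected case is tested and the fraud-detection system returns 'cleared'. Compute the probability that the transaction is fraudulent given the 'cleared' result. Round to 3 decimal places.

P(H | E) ≈ 0.004

Let H be the event that the transaction is fraudulent. P(H) = 0.064, so P(¬H) = 0.936. With E the 'cleared' result, P(E|H) = 0.048 and P(E|¬H) = 0.755.
P(E) = 0.048·0.064 + 0.755·0.936 = 0.0030720 + 0.70668 = 0.70975.
By Bayes' theorem, P(H|E) = 0.0030720 / 0.70975 = 0.004.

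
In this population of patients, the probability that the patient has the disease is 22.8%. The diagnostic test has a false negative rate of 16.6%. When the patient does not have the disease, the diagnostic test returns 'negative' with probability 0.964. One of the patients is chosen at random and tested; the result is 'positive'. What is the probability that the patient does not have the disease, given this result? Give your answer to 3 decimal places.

P(¬H | E) ≈ 0.128

Let H be the event that the patient has the disease. P(H) = 0.228, so P(¬H) = 0.772. With E the 'positive' result, P(E|H) = 0.834 and P(E|¬H) = 0.036.
P(E) = 0.834·0.228 + 0.036·0.772 = 0.19015 + 0.027792 = 0.21794.
By Bayes' theorem, P(H|E) = 0.19015 / 0.21794 = 0.872. Hence P(¬H|E) = 1 − 0.872 = 0.128.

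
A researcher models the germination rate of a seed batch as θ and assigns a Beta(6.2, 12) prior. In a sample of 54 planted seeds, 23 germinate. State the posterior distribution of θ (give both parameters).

The binomial likelihood is conjugate to the Beta prior: with 23 successes and 31 failures, the posterior is Beta(6.2+23, 12+31) = Beta(29.2, 43).

Posterior: Beta(29.2, 43)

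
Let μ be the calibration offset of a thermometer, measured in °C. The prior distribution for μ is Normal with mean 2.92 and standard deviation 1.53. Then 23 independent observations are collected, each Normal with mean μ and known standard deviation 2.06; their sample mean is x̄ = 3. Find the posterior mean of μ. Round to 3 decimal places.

With known σ, the Normal prior is conjugate. Weight on the data is w = (n/σ²)/(n/σ² + 1/τ₀²) = 5.41993/(5.41993+0.427186) = 0.92694.
Posterior mean = w·x̄ + (1−w)·μ₀ = 0.92694·3 + 0.073059·2.92 = 2.994.

Posterior mean ≈ 2.994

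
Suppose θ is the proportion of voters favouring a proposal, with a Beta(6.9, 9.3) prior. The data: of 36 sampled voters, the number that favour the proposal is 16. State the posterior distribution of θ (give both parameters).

Observing 16 successes and 20 failures updates Beta(6.9, 9.3) by adding the success and failure counts to the two shape parameters: α = 6.9+16 = 22.9, β = 9.3+20 = 29.3.

Posterior: Beta(22.9, 29.3)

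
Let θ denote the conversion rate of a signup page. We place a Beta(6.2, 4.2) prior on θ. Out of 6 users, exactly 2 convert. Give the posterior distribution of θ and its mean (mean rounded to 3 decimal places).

Posterior: Beta(8.2, 8.2); mean ≈ 0.500

The binomial likelihood is conjugate to the Beta prior: with 2 successes and 4 failures, the posterior is Beta(6.2+2, 4.2+4) = Beta(8.2, 8.2).
E[θ | data] = 8.2/(8.2+8.2) = 0.500.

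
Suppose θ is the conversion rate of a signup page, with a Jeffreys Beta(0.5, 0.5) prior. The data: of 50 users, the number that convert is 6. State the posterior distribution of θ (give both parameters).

Observing 6 successes and 44 failures updates Beta(0.5, 0.5) by adding the success and failure counts to the two shape parameters: α = 0.5+6 = 6.5, β = 0.5+44 = 44.5.

Posterior: Beta(6.5, 44.5)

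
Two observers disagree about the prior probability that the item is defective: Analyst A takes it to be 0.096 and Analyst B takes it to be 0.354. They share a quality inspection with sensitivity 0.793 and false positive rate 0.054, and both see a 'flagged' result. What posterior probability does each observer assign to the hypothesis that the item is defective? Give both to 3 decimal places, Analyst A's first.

Analyst A: 0.609; Analyst B: 0.889

P('+'|H) = 0.793, P('+'|¬H) = 0.054.
Analyst A: numerator 0.793·0.096 = 0.076128; evidence = 0.076128+0.054·0.904 = 0.12494; posterior = 0.609.
Analyst B: numerator 0.793·0.354 = 0.28072; evidence = 0.28072+0.054·0.646 = 0.31561; posterior = 0.889.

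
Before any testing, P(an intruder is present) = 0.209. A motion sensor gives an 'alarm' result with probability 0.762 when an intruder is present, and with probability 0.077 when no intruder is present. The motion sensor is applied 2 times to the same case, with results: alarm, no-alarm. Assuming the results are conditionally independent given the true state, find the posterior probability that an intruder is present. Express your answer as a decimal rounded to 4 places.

Let H be the event that an intruder is present; start with P(H) = 0.209. P('alarm'|H) = 0.762, P('alarm'|¬H) = 0.077.
Update on result 1 ('alarm'): P(H) ← 0.762·0.2090 / (0.762·0.2090 + 0.077·0.7910) = 0.15926/0.22016 = 0.7234.
Update on result 2 ('no-alarm'): P(H) ← 0.238·0.7234 / (0.238·0.7234 + 0.923·0.2766) = 0.17216/0.42750 = 0.4027.

Posterior P(H) ≈ 0.4027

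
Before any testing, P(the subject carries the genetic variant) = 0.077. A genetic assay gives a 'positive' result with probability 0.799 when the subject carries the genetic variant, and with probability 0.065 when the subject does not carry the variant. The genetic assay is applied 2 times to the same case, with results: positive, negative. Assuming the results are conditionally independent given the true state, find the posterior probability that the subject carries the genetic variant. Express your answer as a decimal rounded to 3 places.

Let H be the event that the subject carries the genetic variant; start with P(H) = 0.077. P('positive'|H) = 0.799, P('positive'|¬H) = 0.065.
Update on result 1 ('positive'): P(H) ← 0.799·0.0770 / (0.799·0.0770 + 0.065·0.9230) = 0.061523/0.12152 = 0.5063.
Update on result 2 ('negative'): P(H) ← 0.201·0.5063 / (0.201·0.5063 + 0.935·0.4937) = 0.10176/0.56339 = 0.1806.

Posterior P(H) ≈ 0.181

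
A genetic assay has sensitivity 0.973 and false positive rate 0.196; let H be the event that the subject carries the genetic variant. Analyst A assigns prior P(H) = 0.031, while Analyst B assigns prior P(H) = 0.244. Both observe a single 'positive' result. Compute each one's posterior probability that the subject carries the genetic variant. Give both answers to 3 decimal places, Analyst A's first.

The likelihood ratio for a 'positive' result is 0.973/0.196 = 4.9643.
Analyst A: prior odds 0.031/0.969 = 0.031992; posterior odds 0.15882; posterior probability 0.137.
Analyst B: prior odds 0.244/0.756 = 0.32275; posterior odds 1.6022; posterior probability 0.616.

Analyst A: 0.137; Analyst B: 0.616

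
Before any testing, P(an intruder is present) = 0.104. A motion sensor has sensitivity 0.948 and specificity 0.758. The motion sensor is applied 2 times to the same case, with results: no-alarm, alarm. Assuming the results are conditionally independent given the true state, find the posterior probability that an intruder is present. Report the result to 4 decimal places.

Let H be the event that an intruder is present; start with P(H) = 0.104. P('alarm'|H) = 0.948, P('alarm'|¬H) = 0.242.
Update on result 1 ('no-alarm'): P(H) ← 0.052·0.1040 / (0.052·0.1040 + 0.758·0.8960) = 0.0054080/0.68458 = 0.0079.
Update on result 2 ('alarm'): P(H) ← 0.948·0.0079 / (0.948·0.0079 + 0.242·0.9921) = 0.0074890/0.24758 = 0.0302.

Posterior P(H) ≈ 0.0302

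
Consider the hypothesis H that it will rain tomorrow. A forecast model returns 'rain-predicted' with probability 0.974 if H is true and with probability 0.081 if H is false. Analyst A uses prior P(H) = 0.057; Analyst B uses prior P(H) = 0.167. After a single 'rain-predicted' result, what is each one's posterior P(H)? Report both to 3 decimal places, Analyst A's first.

Analyst A: 0.421; Analyst B: 0.707

The likelihood ratio for a 'rain-predicted' result is 0.974/0.081 = 12.025.
Analyst A: prior odds 0.057/0.943 = 0.060445; posterior odds 0.72684; posterior probability 0.421.
Analyst B: prior odds 0.167/0.833 = 0.20048; posterior odds 2.4107; posterior probability 0.707.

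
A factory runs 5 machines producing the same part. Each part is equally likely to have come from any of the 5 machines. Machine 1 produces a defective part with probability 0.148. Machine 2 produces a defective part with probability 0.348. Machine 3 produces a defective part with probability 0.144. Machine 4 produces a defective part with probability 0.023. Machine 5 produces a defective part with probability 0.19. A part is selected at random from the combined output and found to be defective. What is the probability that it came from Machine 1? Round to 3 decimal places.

Posterior probability ≈ 0.174

Tabulate prior·likelihood by source: [1] prior 0.2, lik 0.148, product 0.02960; [2] prior 0.2, lik 0.348, product 0.06960; [3] prior 0.2, lik 0.144, product 0.02880; [4] prior 0.2, lik 0.023, product 0.004600; [5] prior 0.2, lik 0.19, product 0.03800.
Normalizing constant = 0.17060; the posterior for Machine 1 is its product over the sum, 0.02960/0.17060 = 0.174.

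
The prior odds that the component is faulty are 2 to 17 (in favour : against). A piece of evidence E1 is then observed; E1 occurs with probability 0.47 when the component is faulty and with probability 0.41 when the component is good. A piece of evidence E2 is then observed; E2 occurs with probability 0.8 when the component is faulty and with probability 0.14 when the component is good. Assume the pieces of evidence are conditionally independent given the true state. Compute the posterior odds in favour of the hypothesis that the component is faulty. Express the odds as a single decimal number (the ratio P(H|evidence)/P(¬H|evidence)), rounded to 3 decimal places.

Prior odds = 2/17 = 0.11765.
Likelihood ratio for E1 = 0.47/0.41 = 1.1463.
Likelihood ratio for E2 = 0.8/0.14 = 5.7143.
Posterior odds = prior odds × LR₁ × LR₂ = 0.77065.

Posterior odds ≈ 0.771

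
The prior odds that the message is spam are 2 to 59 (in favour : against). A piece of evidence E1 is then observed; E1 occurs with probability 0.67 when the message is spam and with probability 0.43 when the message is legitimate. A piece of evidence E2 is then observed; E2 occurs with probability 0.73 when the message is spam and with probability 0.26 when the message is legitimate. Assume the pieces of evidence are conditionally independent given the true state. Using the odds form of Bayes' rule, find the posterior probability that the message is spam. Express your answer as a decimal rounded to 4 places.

Posterior probability ≈ 0.1291

Prior odds = 2/59 = 0.033898. In log-odds, ln(0.033898) = -3.3844.
Add log likelihood ratios: ln(1.5581) + ln(2.8077) = 1.4759.
Posterior log-odds = -1.9085, so posterior odds = exp(-1.9085) = 0.14830. Converting, P(H|E) = 0.14830/1.1483 = 0.1291.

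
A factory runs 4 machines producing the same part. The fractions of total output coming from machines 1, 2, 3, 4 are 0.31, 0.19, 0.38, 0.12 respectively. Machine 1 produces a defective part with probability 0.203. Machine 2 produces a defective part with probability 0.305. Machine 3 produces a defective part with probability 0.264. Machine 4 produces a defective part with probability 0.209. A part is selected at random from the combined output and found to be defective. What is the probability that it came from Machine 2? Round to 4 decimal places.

Posterior probability ≈ 0.2353

P(defective|M1) = 0.203; P(defective|M2) = 0.305; P(defective|M3) = 0.264; P(defective|M4) = 0.209.
Prior × likelihood for each source: 0.31·0.203=0.06293, 0.19·0.305=0.05795, 0.38·0.264=0.1003, 0.12·0.209=0.02508. Summing gives P(defective) = 0.24628.
P(Machine 2 | defective) = 0.05795 / 0.24628 = 0.2353.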